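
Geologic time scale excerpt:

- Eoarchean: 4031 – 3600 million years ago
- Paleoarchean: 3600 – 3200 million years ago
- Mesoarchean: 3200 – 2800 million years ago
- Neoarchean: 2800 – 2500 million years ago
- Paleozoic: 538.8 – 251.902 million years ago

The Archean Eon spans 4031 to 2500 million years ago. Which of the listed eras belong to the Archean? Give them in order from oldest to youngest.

Eras with both bounds inside 4031–2500 Ma: Eoarchean (4031–3600), Paleoarchean (3600–3200), Mesoarchean (3200–2800), Neoarchean (2800–2500).

Eoarchean, Paleoarchean, Mesoarchean, Neoarchean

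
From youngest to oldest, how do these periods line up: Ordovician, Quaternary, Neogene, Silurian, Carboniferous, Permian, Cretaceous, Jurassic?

Quaternary, Neogene, Cretaceous, Jurassic, Permian, Carboniferous, Silurian, Ordovician

Era membership (oldest first within each) — Paleozoic: Ordovician, Silurian, Carboniferous, Permian; Mesozoic: Jurassic, Cretaceous; Cenozoic: Neogene, Quaternary. Paleozoic precedes Mesozoic, which precedes Cenozoic. Concatenating the groups in that era order and then reversing gives youngest to oldest.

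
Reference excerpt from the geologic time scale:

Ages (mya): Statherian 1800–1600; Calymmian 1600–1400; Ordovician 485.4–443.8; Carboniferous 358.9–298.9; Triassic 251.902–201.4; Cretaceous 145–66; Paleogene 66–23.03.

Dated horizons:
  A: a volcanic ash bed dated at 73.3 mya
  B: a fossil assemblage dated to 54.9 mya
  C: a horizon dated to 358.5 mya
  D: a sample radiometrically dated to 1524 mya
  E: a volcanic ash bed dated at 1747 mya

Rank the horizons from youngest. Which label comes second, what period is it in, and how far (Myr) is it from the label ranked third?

Sorted youngest-first by Ma: B (54.9), A (73.3), C (358.5), D (1524), E (1747).
The second youngest is A at 73.3 Ma, which lies in 145–66 Ma: the Cretaceous.
The third youngest is C at 358.5 Ma; separation = |73.3 − 358.5| = 285.2 Myr.

A, in the Cretaceous; 285.2 million years to C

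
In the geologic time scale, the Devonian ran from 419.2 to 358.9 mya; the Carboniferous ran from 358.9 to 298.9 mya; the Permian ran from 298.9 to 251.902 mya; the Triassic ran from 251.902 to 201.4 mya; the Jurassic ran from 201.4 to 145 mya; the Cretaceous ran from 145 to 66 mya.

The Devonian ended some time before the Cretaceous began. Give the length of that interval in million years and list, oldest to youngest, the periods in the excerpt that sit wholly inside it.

213.9 million years; Carboniferous, Permian, Triassic, Jurassic

The Devonian closes at 358.9 Ma and the Cretaceous opens at 145 Ma, so the interval is 358.9 − 145 = 213.9 Myr.
A period fits inside if it starts at or after 358.9 Ma and ends at or before 145 Ma; oldest first that gives Carboniferous, Permian, Triassic, Jurassic.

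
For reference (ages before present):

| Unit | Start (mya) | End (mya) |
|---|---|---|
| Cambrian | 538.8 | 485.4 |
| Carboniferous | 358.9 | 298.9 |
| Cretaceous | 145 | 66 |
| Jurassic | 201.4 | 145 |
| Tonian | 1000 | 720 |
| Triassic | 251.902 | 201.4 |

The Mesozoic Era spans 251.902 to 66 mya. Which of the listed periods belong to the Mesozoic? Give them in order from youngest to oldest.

Cretaceous, Jurassic, Triassic

Periods with both bounds inside 251.902–66 Ma: Cretaceous (145–66), Jurassic (201.4–145), Triassic (251.902–201.4).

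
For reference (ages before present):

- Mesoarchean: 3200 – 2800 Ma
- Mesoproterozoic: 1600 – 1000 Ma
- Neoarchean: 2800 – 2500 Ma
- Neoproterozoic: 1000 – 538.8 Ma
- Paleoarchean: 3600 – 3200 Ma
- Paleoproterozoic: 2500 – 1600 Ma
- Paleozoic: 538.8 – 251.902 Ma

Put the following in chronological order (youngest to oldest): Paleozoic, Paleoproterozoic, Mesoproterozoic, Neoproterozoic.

Paleozoic, then Neoproterozoic, then Mesoproterozoic, then Paleoproterozoic

The oldest of these is Paleoproterozoic (starts 2500 Ma) and the youngest is Paleozoic (ends 251.902 Ma).
In between, by decreasing start age: Mesoproterozoic (1600), Neoproterozoic (1000).
Listing youngest first means reversing that sequence.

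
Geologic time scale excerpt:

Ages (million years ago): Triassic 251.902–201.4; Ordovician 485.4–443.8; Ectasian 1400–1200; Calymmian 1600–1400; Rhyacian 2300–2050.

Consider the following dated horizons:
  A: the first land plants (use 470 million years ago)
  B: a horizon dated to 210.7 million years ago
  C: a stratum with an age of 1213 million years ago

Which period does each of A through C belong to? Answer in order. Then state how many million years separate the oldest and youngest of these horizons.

A — Ordovician; B — Triassic; C — Ectasian; span 1002.3 million years

A: 470 Ma lies in 485.4–443.8 Ma, so Ordovician.
B: 210.7 Ma lies in 251.902–201.4 Ma, so Triassic.
C: 1213 Ma lies in 1400–1200 Ma, so Ectasian.
Oldest = 1213 Ma, youngest = 210.7 Ma → span 1002.3 Myr.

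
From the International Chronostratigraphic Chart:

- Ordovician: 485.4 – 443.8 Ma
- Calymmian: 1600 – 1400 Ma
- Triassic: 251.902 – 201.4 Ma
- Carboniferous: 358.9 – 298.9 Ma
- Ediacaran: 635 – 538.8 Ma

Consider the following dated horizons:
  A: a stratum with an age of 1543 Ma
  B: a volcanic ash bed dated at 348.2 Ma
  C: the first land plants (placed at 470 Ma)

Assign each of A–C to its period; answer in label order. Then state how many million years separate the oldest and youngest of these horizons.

A — Calymmian; B — Carboniferous; C — Ordovician; span 1194.8 million years

A: 1543 Ma lies in 1600–1400 Ma, so Calymmian.
B: 348.2 Ma lies in 358.9–298.9 Ma, so Carboniferous.
C: 470 Ma lies in 485.4–443.8 Ma, so Ordovician.
Oldest = 1543 Ma, youngest = 348.2 Ma → span 1194.8 Myr.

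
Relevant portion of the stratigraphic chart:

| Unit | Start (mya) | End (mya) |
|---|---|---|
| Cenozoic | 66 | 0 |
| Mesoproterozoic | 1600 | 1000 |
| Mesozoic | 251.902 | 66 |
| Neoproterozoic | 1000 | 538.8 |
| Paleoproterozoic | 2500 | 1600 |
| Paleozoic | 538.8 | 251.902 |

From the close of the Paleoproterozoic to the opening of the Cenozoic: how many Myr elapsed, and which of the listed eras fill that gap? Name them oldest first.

1534 million years; Mesoproterozoic, Neoproterozoic, Paleozoic, Mesozoic

End of Paleoproterozoic = 1600 Ma; start of Cenozoic = 66 Ma.
Gap = 1600 − 66 = 1534 Myr.
Eras wholly inside 1600–66 Ma: Mesoproterozoic (1600–1000), Neoproterozoic (1000–538.8), Paleozoic (538.8–251.902), Mesozoic (251.902–66).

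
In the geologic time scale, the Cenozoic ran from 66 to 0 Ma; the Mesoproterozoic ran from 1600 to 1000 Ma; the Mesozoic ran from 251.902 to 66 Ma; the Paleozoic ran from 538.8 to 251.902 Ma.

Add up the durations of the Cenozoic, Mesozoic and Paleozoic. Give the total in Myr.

Duration is start − end for each: (66 − 0) + (251.902 − 66) + (538.8 − 251.902).
That is 66 + 185.902 + 286.898, which totals 538.8 million years.

538.8 million years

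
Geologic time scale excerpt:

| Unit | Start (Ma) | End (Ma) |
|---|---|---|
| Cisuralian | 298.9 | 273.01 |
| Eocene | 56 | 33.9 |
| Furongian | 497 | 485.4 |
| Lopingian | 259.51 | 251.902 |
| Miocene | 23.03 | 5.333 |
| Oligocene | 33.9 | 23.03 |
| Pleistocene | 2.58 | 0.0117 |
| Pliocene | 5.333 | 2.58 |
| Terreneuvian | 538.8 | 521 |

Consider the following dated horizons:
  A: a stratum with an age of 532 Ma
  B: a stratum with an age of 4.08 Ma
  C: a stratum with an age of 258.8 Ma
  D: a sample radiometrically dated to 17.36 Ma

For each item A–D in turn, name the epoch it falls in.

A — Terreneuvian; B — Pliocene; C — Lopingian; D — Miocene

Match each age against the start–end ranges in the excerpt: A = 532 Ma → Terreneuvian (538.8–521); B = 4.08 Ma → Pliocene (5.333–2.58); C = 258.8 Ma → Lopingian (259.51–251.902); D = 17.36 Ma → Miocene (23.03–5.333).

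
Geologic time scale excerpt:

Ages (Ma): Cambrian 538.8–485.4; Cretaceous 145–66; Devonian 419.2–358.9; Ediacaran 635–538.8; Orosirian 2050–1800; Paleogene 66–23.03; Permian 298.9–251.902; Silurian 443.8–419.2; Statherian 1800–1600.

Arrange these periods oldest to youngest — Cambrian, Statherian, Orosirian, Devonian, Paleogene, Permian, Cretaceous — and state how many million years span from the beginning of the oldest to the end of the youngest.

From the excerpt: Cambrian 538.8–485.4; Statherian 1800–1600; Orosirian 2050–1800; Devonian 419.2–358.9; Paleogene 66–23.03; Permian 298.9–251.902; Cretaceous 145–66 (Ma).
Larger Ma is earlier, so the oldest is Orosirian and the youngest is Paleogene; oldest to youngest: Orosirian, Statherian, Cambrian, Devonian, Permian, Cretaceous, Paleogene.
Oldest start 2050 minus youngest end 23.03 gives 2026.97 Myr overall.

Orosirian, Statherian, Cambrian, Devonian, Permian, Cretaceous, Paleogene; total span 2026.97 Myr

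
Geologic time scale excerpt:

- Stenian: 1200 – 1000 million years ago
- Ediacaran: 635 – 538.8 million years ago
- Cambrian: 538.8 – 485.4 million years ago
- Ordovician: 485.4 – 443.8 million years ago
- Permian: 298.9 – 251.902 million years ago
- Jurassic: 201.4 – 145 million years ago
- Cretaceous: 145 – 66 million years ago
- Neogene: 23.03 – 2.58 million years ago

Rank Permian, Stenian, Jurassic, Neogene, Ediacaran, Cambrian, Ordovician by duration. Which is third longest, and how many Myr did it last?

Jurassic, 56.4 million years

Durations: Permian 46.998; Stenian 200; Jurassic 56.4; Neogene 20.45; Ediacaran 96.2; Cambrian 53.4; Ordovician 41.6 Myr.
Sorted longest-first: Stenian (200), Ediacaran (96.2), Jurassic (56.4), Cambrian (53.4), Permian (46.998), Ordovician (41.6), Neogene (20.45).
The third longest is Jurassic at 56.4 Myr.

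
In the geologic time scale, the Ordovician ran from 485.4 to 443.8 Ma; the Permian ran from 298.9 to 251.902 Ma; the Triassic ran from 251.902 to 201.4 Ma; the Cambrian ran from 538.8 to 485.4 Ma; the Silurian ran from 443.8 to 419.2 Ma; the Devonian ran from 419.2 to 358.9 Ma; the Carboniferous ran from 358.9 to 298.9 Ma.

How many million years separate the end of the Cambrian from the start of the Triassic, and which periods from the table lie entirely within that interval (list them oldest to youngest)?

233.498 million years; Ordovician, Silurian, Devonian, Carboniferous, Permian

The Cambrian closes at 485.4 Ma and the Triassic opens at 251.902 Ma, so the interval is 485.4 − 251.902 = 233.498 Myr.
A period fits inside if it starts at or after 485.4 Ma and ends at or before 251.902 Ma; oldest first that gives Ordovician, Silurian, Devonian, Carboniferous, Permian.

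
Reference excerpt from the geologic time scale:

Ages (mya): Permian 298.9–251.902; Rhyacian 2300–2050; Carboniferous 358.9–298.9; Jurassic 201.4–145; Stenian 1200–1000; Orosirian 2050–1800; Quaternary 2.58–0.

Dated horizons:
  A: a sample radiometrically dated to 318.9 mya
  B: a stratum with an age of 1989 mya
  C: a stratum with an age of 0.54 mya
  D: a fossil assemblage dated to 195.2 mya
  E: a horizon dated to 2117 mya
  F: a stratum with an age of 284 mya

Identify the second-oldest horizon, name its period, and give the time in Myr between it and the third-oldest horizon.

Sorted oldest-first by Ma: E (2117), B (1989), A (318.9), F (284), D (195.2), C (0.54).
The second oldest is B at 1989 Ma, which lies in 2050–1800 Ma: the Orosirian.
The third oldest is A at 318.9 Ma; separation = |1989 − 318.9| = 1670.1 Myr.

B, in the Orosirian; 1670.1 million years to A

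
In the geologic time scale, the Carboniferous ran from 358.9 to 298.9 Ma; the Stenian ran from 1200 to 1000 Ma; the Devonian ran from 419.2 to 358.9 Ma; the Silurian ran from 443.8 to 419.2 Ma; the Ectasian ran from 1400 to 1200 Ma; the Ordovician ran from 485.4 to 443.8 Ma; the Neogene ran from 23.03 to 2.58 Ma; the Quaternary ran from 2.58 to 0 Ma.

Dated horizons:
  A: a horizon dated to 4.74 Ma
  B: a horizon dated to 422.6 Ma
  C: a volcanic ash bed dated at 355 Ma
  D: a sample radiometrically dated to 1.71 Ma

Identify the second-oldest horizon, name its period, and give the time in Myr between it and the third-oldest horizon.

Larger Ma means older, so oldest first: B 422.6 > C 355 > A 4.74 > D 1.71.
Counting 2 along gives C (355 Ma); the excerpt puts that inside the Carboniferous, 358.9–298.9 Ma.
Next in line is A (4.74 Ma), and 355 − 4.74 = 350.26 Myr.

C, in the Carboniferous; 350.26 million years to A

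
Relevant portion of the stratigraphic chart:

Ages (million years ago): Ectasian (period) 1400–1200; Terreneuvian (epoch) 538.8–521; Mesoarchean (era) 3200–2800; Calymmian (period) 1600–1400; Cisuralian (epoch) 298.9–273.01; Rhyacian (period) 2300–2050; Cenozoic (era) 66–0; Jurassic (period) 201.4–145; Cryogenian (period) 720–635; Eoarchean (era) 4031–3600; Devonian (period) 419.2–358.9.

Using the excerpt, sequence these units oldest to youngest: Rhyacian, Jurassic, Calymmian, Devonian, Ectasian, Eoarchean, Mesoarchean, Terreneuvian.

Read off each span (Ma): Rhyacian 2300–2050; Jurassic 201.4–145; Calymmian 1600–1400; Devonian 419.2–358.9; Ectasian 1400–1200; Eoarchean 4031–3600; Mesoarchean 3200–2800; Terreneuvian 538.8–521.
Larger Ma is older, so oldest→youngest is Eoarchean, Mesoarchean, Rhyacian, Calymmian, Ectasian, Terreneuvian, Devonian, Jurassic.

Eoarchean, Mesoarchean, Rhyacian, Calymmian, Ectasian, Terreneuvian, Devonian, Jurassic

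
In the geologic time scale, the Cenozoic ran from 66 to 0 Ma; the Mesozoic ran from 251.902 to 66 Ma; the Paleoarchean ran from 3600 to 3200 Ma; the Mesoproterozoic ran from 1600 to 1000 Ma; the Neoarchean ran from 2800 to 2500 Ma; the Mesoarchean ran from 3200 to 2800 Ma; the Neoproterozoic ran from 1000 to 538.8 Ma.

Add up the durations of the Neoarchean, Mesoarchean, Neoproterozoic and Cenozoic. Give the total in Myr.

1227.2 million years

Duration is start − end for each: (2800 − 2500) + (3200 − 2800) + (1000 − 538.8) + (66 − 0).
That is 300 + 400 + 461.2 + 66, which totals 1227.2 million years.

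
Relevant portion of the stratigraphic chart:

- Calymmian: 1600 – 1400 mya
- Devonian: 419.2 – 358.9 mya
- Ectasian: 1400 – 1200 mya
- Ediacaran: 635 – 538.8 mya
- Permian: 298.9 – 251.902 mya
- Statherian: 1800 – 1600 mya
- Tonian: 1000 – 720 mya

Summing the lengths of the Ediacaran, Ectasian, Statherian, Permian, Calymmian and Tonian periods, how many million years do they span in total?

Duration is start − end for each: (635 − 538.8) + (1400 − 1200) + (1800 − 1600) + (298.9 − 251.902) + (1600 − 1400) + (1000 − 720).
That is 96.2 + 200 + 200 + 46.998 + 200 + 280, which totals 1023.198 million years.

1023.198 million years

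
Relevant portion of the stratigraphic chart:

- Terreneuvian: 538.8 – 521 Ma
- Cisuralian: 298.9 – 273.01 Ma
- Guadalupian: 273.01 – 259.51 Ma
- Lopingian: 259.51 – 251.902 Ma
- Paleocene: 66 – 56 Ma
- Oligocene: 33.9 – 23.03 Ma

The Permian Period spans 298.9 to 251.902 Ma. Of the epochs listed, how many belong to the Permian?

Epochs inside 298.9–251.902 Ma: Cisuralian, Guadalupian, Lopingian — 3 in total.

3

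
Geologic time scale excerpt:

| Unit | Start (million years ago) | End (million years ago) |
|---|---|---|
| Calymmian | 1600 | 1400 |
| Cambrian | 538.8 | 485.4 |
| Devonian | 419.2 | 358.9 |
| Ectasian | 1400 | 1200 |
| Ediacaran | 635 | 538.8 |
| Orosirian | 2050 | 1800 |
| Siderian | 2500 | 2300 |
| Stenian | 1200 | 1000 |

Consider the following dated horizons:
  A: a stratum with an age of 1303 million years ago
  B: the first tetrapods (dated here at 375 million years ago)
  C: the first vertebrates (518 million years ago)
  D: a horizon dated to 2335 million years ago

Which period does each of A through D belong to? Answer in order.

A — Ectasian; B — Devonian; C — Cambrian; D — Siderian

A: 1303 Ma lies in 1400–1200 Ma, so Ectasian.
B: 375 Ma lies in 419.2–358.9 Ma, so Devonian.
C: 518 Ma lies in 538.8–485.4 Ma, so Cambrian.
D: 2335 Ma lies in 2500–2300 Ma, so Siderian.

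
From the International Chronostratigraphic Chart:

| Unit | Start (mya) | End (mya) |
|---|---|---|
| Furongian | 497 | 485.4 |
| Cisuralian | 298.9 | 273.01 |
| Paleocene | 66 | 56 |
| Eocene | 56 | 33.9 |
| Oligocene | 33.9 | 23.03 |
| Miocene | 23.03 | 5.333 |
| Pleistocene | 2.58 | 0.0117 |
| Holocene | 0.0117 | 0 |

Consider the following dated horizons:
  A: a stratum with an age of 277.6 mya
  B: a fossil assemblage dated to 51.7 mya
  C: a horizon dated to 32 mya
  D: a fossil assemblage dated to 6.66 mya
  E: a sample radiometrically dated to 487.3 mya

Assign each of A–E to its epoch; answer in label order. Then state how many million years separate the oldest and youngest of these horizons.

A — Cisuralian; B — Eocene; C — Oligocene; D — Miocene; E — Furongian; span 480.64 million years

Match each age against the start–end ranges in the excerpt: A = 277.6 Ma → Cisuralian (298.9–273.01); B = 51.7 Ma → Eocene (56–33.9); C = 32 Ma → Oligocene (33.9–23.03); D = 6.66 Ma → Miocene (23.03–5.333); E = 487.3 Ma → Furongian (497–485.4).
The largest age is 487.3 Ma and the smallest is 6.66 Ma; their difference is 480.64 Myr.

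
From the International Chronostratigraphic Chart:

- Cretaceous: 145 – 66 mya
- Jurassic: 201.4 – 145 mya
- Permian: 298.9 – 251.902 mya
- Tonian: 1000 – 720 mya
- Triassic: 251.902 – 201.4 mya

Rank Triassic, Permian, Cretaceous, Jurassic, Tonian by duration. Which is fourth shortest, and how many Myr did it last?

Cretaceous, 79 million years

Start − end for each: Triassic 251.902 − 201.4 = 50.502; Permian 298.9 − 251.902 = 46.998; Cretaceous 145 − 66 = 79; Jurassic 201.4 − 145 = 56.4; Tonian 1000 − 720 = 280.
Ranking these from shortest: Permian < Triassic < Jurassic < Cretaceous < Tonian.
Position 4 in that ranking is Cretaceous, which lasted 79 Myr.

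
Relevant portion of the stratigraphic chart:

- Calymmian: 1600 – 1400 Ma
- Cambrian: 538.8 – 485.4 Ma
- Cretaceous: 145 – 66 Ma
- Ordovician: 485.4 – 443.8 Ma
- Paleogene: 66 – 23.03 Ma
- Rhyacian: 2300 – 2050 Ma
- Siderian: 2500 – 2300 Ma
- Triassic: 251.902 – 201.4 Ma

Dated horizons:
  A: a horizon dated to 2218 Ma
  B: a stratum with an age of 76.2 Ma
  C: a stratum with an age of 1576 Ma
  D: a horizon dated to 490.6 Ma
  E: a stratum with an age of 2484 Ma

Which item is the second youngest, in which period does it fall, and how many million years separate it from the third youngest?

Sorted youngest-first by Ma: B (76.2), D (490.6), C (1576), A (2218), E (2484).
The second youngest is D at 490.6 Ma, which lies in 538.8–485.4 Ma: the Cambrian.
The third youngest is C at 1576 Ma; separation = |490.6 − 1576| = 1085.4 Myr.

D, in the Cambrian; 1085.4 million years to C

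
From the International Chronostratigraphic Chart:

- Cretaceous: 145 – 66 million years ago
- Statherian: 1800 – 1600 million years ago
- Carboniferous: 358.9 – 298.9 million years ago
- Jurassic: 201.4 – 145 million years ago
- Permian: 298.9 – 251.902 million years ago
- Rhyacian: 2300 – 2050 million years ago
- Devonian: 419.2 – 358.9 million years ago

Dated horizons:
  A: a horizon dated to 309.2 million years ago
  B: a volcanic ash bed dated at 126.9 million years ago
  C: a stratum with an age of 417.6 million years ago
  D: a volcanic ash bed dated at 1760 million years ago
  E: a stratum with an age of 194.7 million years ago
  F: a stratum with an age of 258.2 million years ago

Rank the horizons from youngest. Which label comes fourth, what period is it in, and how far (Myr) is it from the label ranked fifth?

A, in the Carboniferous; 108.4 million years to C

Smaller Ma means younger, so youngest first: B 126.9 < E 194.7 < F 258.2 < A 309.2 < C 417.6 < D 1760.
Counting 4 along gives A (309.2 Ma); the excerpt puts that inside the Carboniferous, 358.9–298.9 Ma.
Next in line is C (417.6 Ma), and 417.6 − 309.2 = 108.4 Myr.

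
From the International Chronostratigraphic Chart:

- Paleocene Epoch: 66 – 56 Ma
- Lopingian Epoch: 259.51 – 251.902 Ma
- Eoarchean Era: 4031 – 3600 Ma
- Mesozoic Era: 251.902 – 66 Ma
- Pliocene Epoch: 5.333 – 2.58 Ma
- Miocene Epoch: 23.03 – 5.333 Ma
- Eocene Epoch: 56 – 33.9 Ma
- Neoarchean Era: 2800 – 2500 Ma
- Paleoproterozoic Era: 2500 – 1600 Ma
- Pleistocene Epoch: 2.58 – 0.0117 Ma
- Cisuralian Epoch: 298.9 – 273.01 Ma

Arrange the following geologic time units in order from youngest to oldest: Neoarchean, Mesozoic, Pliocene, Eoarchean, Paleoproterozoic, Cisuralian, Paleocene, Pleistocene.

Pleistocene → Pliocene → Paleocene → Mesozoic → Cisuralian → Paleoproterozoic → Neoarchean → Eoarchean

Sorting by start age (ascending Ma, since larger Ma = older): Pleistocene began 2.58, Pliocene began 5.333, Paleocene began 66, Mesozoic began 251.902, Cisuralian began 298.9, Paleoproterozoic began 2500, Neoarchean began 2800, Eoarchean began 4031.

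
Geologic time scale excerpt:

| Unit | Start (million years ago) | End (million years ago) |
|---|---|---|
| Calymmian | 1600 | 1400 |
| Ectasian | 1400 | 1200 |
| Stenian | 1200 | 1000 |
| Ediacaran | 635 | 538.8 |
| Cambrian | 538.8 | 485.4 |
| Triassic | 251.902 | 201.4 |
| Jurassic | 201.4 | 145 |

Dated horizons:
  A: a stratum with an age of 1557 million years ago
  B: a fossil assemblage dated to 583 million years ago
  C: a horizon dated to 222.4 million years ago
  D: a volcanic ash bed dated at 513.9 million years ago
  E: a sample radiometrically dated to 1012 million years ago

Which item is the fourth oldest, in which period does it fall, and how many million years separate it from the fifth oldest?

D, in the Cambrian; 291.5 million years to C

Sorted oldest-first by Ma: A (1557), E (1012), B (583), D (513.9), C (222.4).
The fourth oldest is D at 513.9 Ma, which lies in 538.8–485.4 Ma: the Cambrian.
The fifth oldest is C at 222.4 Ma; separation = |513.9 − 222.4| = 291.5 Myr.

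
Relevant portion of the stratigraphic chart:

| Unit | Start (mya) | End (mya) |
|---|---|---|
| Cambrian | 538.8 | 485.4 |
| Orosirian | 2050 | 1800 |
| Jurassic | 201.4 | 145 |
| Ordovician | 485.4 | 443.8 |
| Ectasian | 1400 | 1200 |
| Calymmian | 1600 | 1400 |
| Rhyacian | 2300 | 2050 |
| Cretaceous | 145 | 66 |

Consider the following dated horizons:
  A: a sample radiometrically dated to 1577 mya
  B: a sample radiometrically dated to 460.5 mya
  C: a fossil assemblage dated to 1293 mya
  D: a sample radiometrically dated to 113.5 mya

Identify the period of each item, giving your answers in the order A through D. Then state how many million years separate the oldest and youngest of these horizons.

A — Calymmian; B — Ordovician; C — Ectasian; D — Cretaceous; span 1463.5 million years

A: 1577 Ma lies in 1600–1400 Ma, so Calymmian.
B: 460.5 Ma lies in 485.4–443.8 Ma, so Ordovician.
C: 1293 Ma lies in 1400–1200 Ma, so Ectasian.
D: 113.5 Ma lies in 145–66 Ma, so Cretaceous.
Oldest = 1577 Ma, youngest = 113.5 Ma → span 1463.5 Myr.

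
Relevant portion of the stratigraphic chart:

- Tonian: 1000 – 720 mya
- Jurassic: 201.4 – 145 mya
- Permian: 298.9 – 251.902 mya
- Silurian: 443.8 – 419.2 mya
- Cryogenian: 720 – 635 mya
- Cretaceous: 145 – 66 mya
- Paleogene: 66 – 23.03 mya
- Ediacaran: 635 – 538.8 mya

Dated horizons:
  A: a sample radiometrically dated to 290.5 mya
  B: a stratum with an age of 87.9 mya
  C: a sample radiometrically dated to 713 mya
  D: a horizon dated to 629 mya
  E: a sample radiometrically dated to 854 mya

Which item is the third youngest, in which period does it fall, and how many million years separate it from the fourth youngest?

Smaller Ma means younger, so youngest first: B 87.9 < A 290.5 < D 629 < C 713 < E 854.
Counting 3 along gives D (629 Ma); the excerpt puts that inside the Ediacaran, 635–538.8 Ma.
Next in line is C (713 Ma), and 713 − 629 = 84 Myr.

D, in the Ediacaran; 84 million years to C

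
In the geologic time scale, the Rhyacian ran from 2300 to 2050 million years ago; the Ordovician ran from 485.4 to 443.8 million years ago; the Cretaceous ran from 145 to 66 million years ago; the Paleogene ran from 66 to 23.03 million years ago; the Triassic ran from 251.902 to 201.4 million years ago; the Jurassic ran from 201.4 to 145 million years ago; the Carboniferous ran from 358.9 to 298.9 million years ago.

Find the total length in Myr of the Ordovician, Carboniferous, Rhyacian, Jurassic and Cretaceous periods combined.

487 million years

Duration is start − end for each: (485.4 − 443.8) + (358.9 − 298.9) + (2300 − 2050) + (201.4 − 145) + (145 − 66).
That is 41.6 + 60 + 250 + 56.4 + 79, which totals 487 million years.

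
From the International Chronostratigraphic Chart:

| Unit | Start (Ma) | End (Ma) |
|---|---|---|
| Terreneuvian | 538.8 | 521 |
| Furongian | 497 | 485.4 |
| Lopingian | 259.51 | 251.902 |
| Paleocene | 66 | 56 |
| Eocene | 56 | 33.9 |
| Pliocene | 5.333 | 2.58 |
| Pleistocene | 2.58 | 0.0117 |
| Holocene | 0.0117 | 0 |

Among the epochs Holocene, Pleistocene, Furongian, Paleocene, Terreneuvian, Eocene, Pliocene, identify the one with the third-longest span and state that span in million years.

Start − end for each: Holocene 0.0117 − 0 = 0.0117; Pleistocene 2.58 − 0.0117 = 2.5683; Furongian 497 − 485.4 = 11.6; Paleocene 66 − 56 = 10; Terreneuvian 538.8 − 521 = 17.8; Eocene 56 − 33.9 = 22.1; Pliocene 5.333 − 2.58 = 2.753.
Ranking these from longest: Eocene > Terreneuvian > Furongian > Paleocene > Pliocene > Pleistocene > Holocene.
Position 3 in that ranking is Furongian, which lasted 11.6 Myr.

Furongian, 11.6 million years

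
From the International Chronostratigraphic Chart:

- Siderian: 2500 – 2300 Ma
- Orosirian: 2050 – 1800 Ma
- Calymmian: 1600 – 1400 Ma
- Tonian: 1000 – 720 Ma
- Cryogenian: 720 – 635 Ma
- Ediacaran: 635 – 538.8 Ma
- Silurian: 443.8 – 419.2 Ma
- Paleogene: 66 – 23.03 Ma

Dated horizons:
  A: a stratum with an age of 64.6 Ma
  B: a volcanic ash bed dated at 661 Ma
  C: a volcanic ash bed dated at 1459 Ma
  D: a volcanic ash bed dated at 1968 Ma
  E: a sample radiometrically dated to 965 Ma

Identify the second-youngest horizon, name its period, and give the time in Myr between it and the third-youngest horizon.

B, in the Cryogenian; 304 million years to E

Smaller Ma means younger, so youngest first: A 64.6 < B 661 < E 965 < C 1459 < D 1968.
Counting 2 along gives B (661 Ma); the excerpt puts that inside the Cryogenian, 720–635 Ma.
Next in line is E (965 Ma), and 965 − 661 = 304 Myr.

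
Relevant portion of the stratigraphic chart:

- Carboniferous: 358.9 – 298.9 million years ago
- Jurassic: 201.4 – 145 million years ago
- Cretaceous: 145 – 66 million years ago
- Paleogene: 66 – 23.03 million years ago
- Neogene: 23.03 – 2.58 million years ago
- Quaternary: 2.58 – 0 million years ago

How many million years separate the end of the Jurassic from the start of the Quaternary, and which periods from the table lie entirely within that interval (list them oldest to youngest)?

142.42 million years; Cretaceous, Paleogene, Neogene

The Jurassic closes at 145 Ma and the Quaternary opens at 2.58 Ma, so the interval is 145 − 2.58 = 142.42 Myr.
A period fits inside if it starts at or after 145 Ma and ends at or before 2.58 Ma; oldest first that gives Cretaceous, Paleogene, Neogene.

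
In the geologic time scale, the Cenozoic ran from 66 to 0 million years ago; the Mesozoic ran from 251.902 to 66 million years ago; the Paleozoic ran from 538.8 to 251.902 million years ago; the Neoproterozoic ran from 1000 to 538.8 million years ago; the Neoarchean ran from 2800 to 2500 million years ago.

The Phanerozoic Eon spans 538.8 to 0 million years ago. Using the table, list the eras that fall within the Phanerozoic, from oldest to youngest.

Paleozoic, Mesozoic, Cenozoic

Eras with both bounds inside 538.8–0 Ma: Paleozoic (538.8–251.902), Mesozoic (251.902–66), Cenozoic (66–0).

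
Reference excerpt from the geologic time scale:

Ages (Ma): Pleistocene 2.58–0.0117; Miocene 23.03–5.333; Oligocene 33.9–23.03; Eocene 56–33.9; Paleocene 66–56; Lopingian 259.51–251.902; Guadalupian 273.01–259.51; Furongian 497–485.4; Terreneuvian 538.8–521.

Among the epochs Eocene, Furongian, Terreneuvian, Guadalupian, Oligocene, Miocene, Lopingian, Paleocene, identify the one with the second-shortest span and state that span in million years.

Durations: Eocene 22.1; Furongian 11.6; Terreneuvian 17.8; Guadalupian 13.5; Oligocene 10.87; Miocene 17.697; Lopingian 7.608; Paleocene 10 Myr.
Sorted shortest-first: Lopingian (7.608), Paleocene (10), Oligocene (10.87), Furongian (11.6), Guadalupian (13.5), Miocene (17.697), Terreneuvian (17.8), Eocene (22.1).
The second shortest is Paleocene at 10 Myr.

Paleocene, 10 million years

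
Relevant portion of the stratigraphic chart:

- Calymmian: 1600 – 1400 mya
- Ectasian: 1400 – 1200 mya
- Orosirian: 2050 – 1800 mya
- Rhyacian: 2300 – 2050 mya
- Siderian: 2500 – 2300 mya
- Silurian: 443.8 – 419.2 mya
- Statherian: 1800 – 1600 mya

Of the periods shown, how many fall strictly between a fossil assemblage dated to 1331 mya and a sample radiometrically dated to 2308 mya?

4

2308 Ma sits inside the Siderian (2500–2300) and 1331 Ma inside the Ectasian (1400–1200); neither of those is wholly between the two dates.
The listed periods lying completely between them are Rhyacian, Orosirian, Statherian, Calymmian — 4 in all.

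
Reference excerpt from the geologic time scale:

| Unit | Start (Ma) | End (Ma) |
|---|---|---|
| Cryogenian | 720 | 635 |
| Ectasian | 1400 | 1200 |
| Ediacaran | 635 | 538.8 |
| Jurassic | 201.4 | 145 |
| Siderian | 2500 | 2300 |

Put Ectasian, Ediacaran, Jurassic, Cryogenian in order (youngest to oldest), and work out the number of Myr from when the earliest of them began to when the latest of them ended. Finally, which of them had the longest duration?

Jurassic, Ediacaran, Cryogenian, Ectasian; total span 1255 Myr; longest is Ectasian

From the excerpt: Ectasian 1400–1200; Ediacaran 635–538.8; Jurassic 201.4–145; Cryogenian 720–635 (Ma).
Larger Ma is earlier, so the oldest is Ectasian and the youngest is Jurassic; youngest to oldest: Jurassic, Ediacaran, Cryogenian, Ectasian.
Oldest start 1400 minus youngest end 145 gives 1255 Myr overall.
Individual lengths (start − end): Ediacaran 96.2; Cryogenian 85; Jurassic 56.4; Ectasian 200. The largest is Ectasian at 200 Myr.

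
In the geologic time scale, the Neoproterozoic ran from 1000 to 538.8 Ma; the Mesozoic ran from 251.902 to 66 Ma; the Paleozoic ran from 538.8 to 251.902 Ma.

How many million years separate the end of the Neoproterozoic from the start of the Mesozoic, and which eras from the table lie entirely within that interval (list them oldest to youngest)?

286.898 million years; Paleozoic

The Neoproterozoic closes at 538.8 Ma and the Mesozoic opens at 251.902 Ma, so the interval is 538.8 − 251.902 = 286.898 Myr.
An era fits inside if it starts at or after 538.8 Ma and ends at or before 251.902 Ma; oldest first that gives Paleozoic.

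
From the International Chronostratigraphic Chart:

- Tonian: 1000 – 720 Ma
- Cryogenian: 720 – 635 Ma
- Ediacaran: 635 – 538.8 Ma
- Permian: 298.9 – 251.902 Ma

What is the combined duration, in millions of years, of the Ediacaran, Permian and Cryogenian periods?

228.198 million years

Duration is start − end for each: (635 − 538.8) + (298.9 − 251.902) + (720 − 635).
That is 96.2 + 46.998 + 85, which totals 228.198 million years.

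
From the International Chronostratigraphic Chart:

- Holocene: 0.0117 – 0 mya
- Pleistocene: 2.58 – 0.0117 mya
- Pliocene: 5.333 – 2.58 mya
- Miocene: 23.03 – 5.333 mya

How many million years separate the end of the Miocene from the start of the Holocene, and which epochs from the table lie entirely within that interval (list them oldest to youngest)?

End of Miocene = 5.333 Ma; start of Holocene = 0.0117 Ma.
Gap = 5.333 − 0.0117 = 5.3213 Myr.
Epochs wholly inside 5.333–0.0117 Ma: Pliocene (5.333–2.58), Pleistocene (2.58–0.0117).

5.3213 million years; Pliocene, Pleistocene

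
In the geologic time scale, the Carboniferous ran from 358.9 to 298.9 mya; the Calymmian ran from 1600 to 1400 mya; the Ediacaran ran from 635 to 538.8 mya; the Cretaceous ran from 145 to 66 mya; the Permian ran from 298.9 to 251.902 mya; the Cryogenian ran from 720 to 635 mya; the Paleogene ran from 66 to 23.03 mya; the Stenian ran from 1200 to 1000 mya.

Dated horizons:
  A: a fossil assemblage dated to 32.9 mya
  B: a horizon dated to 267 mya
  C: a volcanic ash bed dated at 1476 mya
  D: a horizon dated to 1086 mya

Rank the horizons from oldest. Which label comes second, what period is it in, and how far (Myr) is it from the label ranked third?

Sorted oldest-first by Ma: C (1476), D (1086), B (267), A (32.9).
The second oldest is D at 1086 Ma, which lies in 1200–1000 Ma: the Stenian.
The third oldest is B at 267 Ma; separation = |1086 − 267| = 819 Myr.

D, in the Stenian; 819 million years to B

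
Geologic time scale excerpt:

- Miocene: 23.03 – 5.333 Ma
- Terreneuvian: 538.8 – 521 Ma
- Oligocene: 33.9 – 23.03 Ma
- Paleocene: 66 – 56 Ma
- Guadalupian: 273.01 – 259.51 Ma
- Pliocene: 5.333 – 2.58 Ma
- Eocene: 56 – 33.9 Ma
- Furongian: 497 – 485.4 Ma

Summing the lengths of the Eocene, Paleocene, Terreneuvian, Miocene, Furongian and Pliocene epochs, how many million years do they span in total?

81.95 million years

Duration is start − end for each: (56 − 33.9) + (66 − 56) + (538.8 − 521) + (23.03 − 5.333) + (497 − 485.4) + (5.333 − 2.58).
That is 22.1 + 10 + 17.8 + 17.697 + 11.6 + 2.753, which totals 81.95 million years.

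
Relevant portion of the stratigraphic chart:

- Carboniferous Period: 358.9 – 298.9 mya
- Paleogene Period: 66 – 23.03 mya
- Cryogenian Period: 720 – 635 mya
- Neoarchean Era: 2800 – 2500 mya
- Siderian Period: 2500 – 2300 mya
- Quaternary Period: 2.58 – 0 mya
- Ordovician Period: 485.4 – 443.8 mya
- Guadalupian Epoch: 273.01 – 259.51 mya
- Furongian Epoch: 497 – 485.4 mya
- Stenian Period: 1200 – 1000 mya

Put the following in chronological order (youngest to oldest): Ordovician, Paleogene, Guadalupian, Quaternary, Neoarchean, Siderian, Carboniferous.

Quaternary, Paleogene, Guadalupian, Carboniferous, Ordovician, Siderian, Neoarchean

The oldest of these is Neoarchean (starts 2800 Ma) and the youngest is Quaternary (ends 0 Ma).
In between, by decreasing start age: Siderian (2500), Ordovician (485.4), Carboniferous (358.9), Guadalupian (273.01), Paleogene (66).
Listing youngest first means reversing that sequence.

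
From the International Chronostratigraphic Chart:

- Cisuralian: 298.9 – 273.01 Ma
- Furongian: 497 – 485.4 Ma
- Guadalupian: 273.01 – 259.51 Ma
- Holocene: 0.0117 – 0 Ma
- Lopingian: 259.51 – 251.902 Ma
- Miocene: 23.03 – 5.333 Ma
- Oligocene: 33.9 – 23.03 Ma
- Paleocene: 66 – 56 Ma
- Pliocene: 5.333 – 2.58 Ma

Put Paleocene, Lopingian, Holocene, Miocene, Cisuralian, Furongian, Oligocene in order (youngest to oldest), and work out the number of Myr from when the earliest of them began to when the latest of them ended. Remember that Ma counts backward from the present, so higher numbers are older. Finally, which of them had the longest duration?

Holocene → Miocene → Oligocene → Paleocene → Lopingian → Cisuralian → Furongian; total span 497 Myr; longest is Cisuralian

Start ages (Ma): Furongian 497, Cisuralian 298.9, Lopingian 259.51, Paleocene 66, Oligocene 33.9, Miocene 23.03, Holocene 0.0117.
Ordered youngest to oldest: Holocene, Miocene, Oligocene, Paleocene, Lopingian, Cisuralian, Furongian.
Span = 497 − 0 = 497 Myr.
Durations: Cisuralian 25.89, Oligocene 10.87, Miocene 17.697, Lopingian 7.608, Paleocene 10, Holocene 0.0117, Furongian 11.6 → longest is Cisuralian (25.89 Myr).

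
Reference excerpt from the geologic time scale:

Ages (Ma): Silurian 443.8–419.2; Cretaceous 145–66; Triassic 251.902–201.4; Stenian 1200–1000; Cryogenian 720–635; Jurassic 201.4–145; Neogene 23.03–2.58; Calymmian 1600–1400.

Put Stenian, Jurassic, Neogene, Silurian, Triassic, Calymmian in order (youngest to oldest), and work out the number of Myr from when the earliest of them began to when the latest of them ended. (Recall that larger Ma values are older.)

From the excerpt: Stenian 1200–1000; Jurassic 201.4–145; Neogene 23.03–2.58; Silurian 443.8–419.2; Triassic 251.902–201.4; Calymmian 1600–1400 (Ma).
Larger Ma is earlier, so the oldest is Calymmian and the youngest is Neogene; youngest to oldest: Neogene, Jurassic, Triassic, Silurian, Stenian, Calymmian.
Oldest start 1600 minus youngest end 2.58 gives 1597.42 Myr overall.

Neogene → Jurassic → Triassic → Silurian → Stenian → Calymmian; total span 1597.42 Myr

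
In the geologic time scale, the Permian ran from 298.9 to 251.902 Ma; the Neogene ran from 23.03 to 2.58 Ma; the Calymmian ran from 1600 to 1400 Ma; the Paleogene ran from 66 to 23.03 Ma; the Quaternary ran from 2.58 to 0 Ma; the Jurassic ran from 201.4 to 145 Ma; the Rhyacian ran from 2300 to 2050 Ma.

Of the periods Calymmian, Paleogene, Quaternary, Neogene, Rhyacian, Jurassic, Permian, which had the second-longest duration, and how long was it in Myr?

Durations: Calymmian 200; Paleogene 42.97; Quaternary 2.58; Neogene 20.45; Rhyacian 250; Jurassic 56.4; Permian 46.998 Myr.
Sorted longest-first: Rhyacian (250), Calymmian (200), Jurassic (56.4), Permian (46.998), Paleogene (42.97), Neogene (20.45), Quaternary (2.58).
The second longest is Calymmian at 200 Myr.

Calymmian, 200 million years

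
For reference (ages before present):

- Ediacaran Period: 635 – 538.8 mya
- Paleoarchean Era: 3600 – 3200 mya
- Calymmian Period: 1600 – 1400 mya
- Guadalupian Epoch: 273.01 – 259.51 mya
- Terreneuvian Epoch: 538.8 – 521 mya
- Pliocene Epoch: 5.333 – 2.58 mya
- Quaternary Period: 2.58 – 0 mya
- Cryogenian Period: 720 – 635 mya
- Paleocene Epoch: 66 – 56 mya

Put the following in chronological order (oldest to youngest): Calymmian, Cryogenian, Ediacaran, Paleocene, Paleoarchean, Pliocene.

Paleoarchean, Calymmian, Cryogenian, Ediacaran, Paleocene, Pliocene

Read off each span (Ma): Calymmian 1600–1400; Cryogenian 720–635; Ediacaran 635–538.8; Paleocene 66–56; Paleoarchean 3600–3200; Pliocene 5.333–2.58.
Larger Ma is older, so oldest→youngest is Paleoarchean, Calymmian, Cryogenian, Ediacaran, Paleocene, Pliocene.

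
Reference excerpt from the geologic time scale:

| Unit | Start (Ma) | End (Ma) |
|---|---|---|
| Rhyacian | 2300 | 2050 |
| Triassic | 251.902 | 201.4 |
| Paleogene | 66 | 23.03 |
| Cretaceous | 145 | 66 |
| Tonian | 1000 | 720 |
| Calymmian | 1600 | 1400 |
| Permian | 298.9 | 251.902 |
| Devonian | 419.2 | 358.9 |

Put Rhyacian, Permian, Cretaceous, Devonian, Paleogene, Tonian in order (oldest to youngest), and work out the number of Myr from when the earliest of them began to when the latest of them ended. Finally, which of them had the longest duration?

Start ages (Ma): Rhyacian 2300, Tonian 1000, Devonian 419.2, Permian 298.9, Cretaceous 145, Paleogene 66.
Ordered oldest to youngest: Rhyacian, Tonian, Devonian, Permian, Cretaceous, Paleogene.
Span = 2300 − 23.03 = 2276.97 Myr.
Durations: Tonian 280, Rhyacian 250, Permian 46.998, Devonian 60.3, Paleogene 42.97, Cretaceous 79 → longest is Tonian (280 Myr).

Rhyacian, Tonian, Devonian, Permian, Cretaceous, Paleogene; total span 2276.97 Myr; longest is Tonian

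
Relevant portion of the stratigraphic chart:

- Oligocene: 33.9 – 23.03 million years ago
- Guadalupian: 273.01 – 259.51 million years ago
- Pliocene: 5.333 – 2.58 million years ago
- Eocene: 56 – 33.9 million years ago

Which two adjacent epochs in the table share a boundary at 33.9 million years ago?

Eocene and Oligocene

The Eocene ends at 33.9 million years ago and the Oligocene begins at 33.9 million years ago, so they share that boundary.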